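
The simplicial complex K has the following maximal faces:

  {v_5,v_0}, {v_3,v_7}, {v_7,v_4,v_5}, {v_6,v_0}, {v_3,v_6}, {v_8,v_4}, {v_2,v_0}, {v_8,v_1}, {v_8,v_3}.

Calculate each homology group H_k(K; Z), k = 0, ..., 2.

Order the vertices as v_0 < v_1 < v_2 < v_3 < v_4 < v_5 < v_6 < v_7 < v_8. Listing each simplex with vertices in this order, K has dimension 2 with simplices:

  0-simplices (9): [v_0], [v_1], [v_2], [v_3], [v_4], [v_5], [v_6], [v_7], [v_8]
  1-simplices (11): [v_0,v_2], [v_0,v_5], [v_0,v_6], [v_1,v_8], [v_3,v_6], [v_3,v_7], [v_3,v_8], [v_4,v_5], [v_4,v_7], [v_4,v_8], [v_5,v_7]
  2-simplices (1): [v_4,v_5,v_7]

Hence C_0 ≅ Z^9, C_1 ≅ Z^11, C_2 ≅ Z^1.

The boundary map ∂_1: C_1 → C_0 maps an edge to its endpoints' difference, ∂[p,q] = q − p.
The resulting 9×11 matrix has rank 8, and its Smith normal form has invariant factors (1,1,1,1,1,1,1,1).

The boundary map ∂_2: C_2 → C_1 sends each 2-simplex [p,q,r] to [q,r] − [p,r] + [p,q]. For instance
  ∂[v_4,v_5,v_7] = [v_5,v_7] − [v_4,v_7] + [v_4,v_5].
This gives a 11×1 integer matrix of rank 1; reducing to Smith normal form yields diagonal entries (1).

Computing H_k = (kernel of ∂_k) / (image of ∂_{k+1}):

  H_0: rank C_0 − rank ∂_1 = 9 − 8 = 1, and the invariant factors of ∂_1 are all 1, so H_0 ≅ Z.
  H_1: rank ker ∂_1 − rank ∂_2 = (11 − 8) − 1 = 2, and the invariant factors of ∂_2 are all 1, so H_1 ≅ Z^2.
  H_2: rank ker ∂_2 − rank ∂_3 = (1 − 1) − 0 = 0, and there is no ∂_3, so H_2 ≅ 0.

H_0 ≅ Z,  H_1 ≅ Z^2,  H_2 = 0.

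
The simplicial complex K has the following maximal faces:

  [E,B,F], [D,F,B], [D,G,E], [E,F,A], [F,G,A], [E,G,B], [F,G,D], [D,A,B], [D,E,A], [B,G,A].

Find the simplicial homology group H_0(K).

H_0 = Z.

Fix the vertex order A < B < D < E < F < G and write every simplex with vertices in increasing order. Then dim K = 2 and the simplices of K are:

  0-simplices (6): A, B, D, E, F, G
  1-simplices (15): AB, AD, AE, AF, AG, BD, BE, BF, BG, DE, DF, DG, EF, EG, FG
  2-simplices (10): ABD, ABG, ADE, AEF, AFG, BDF, BEF, BEG, DEG, DFG

giving chain groups C_0 ≅ Z^6, C_1 ≅ Z^15, C_2 ≅ Z^10.

Boundary ∂_1: C_1 → C_0 is given by ∂[p,q] = [q] − [p]. For instance
  ∂DG = G − D.
The 6×15 boundary matrix has rank 5 and Smith normal form diag(1,1,1,1,1).

∂_2: C_2 → C_1 acts by ∂[p,q,r] = [q,r] − [p,r] + [p,q]. For instance
  ∂BEG = EG − BG + BE,
  ∂BEF = EF − BF + BE.
As a 15×10 matrix over Z this has rank 10, with invariant factors (1,1,1,1,1,1,1,1,1,2).

From H_k ≅ ker(∂_k) / im(∂_{k+1}) we obtain:

  H_0: rank C_0 − rank ∂_1 = 6 − 5 = 1, and the invariant factors of ∂_1 are all 1, so H_0 ≅ Z.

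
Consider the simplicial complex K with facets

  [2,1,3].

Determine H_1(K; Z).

We work with the vertex ordering 1 < 2 < 3. The simplices of K, each written with vertices in increasing order, are:

  0-simplices (3): [1], [2], [3]
  1-simplices (3): [1,2], [1,3], [2,3]
  2-simplices (1): [1,2,3]

so the chain groups are C_0 ≅ Z^3, C_1 ≅ Z^3, C_2 ≅ Z^1.

∂_1: C_1 → C_0 is given by ∂[p,q] = [q] − [p].
This gives a 3×3 integer matrix of rank 2; reducing to Smith normal form yields diagonal entries (1,1).

Boundary ∂_2: C_2 → C_1 acts by ∂[p,q,r] = [q,r] − [p,r] + [p,q]. For instance
  ∂[1,2,3] = [2,3] − [1,3] + [1,2].
This gives a 3×1 integer matrix of rank 1; reducing to Smith normal form yields diagonal entries (1).

Computing H_k = (kernel of ∂_k) / (image of ∂_{k+1}):

  H_1: rank ker ∂_1 − rank ∂_2 = (3 − 2) − 1 = 0, and the invariant factors of ∂_2 are all 1, so H_1 ≅ 0.

H_1 ≅ 0.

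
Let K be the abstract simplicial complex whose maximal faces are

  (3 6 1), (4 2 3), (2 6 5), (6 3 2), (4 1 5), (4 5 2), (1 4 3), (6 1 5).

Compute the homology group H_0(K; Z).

H_0 ≅ Z.

Fix the vertex order 1 < 2 < 3 < 4 < 5 < 6 and write every simplex with vertices in increasing order. Then dim K = 2 and the simplices of K are:

  0-simplices (6): [1], [2], [3], [4], [5], [6]
  1-simplices (12): [1,3], [1,4], [1,5], [1,6], [2,3], [2,4], [2,5], [2,6], [3,4], [3,6], [4,5], [5,6]
  2-simplices (8): [1,3,4], [1,3,6], [1,4,5], [1,5,6], [2,3,4], [2,3,6], [2,4,5], [2,5,6]

so the chain groups are C_0 ≅ Z^6, C_1 ≅ Z^12, C_2 ≅ Z^8.

∂_1: C_1 → C_0 maps an edge to its endpoints' difference, ∂[p,q] = q − p. For instance
  ∂[1,6] = [6] − [1].
The 6×12 boundary matrix has rank 5 and Smith normal form diag(1,1,1,1,1).

∂_2: C_2 → C_1 acts by ∂[p,q,r] = [q,r] − [p,r] + [p,q]. For instance
  ∂[1,3,6] = [3,6] − [1,6] + [1,3],
  ∂[1,3,4] = [3,4] − [1,4] + [1,3].
This gives a 12×8 integer matrix of rank 7; reducing to Smith normal form yields diagonal entries (1,1,1,1,1,1,1).

Reading off H_k = ker ∂_k / im ∂_{k+1}:

  H_0: rank C_0 − rank ∂_1 = 6 − 5 = 1, and the invariant factors of ∂_1 are all 1, so H_0 ≅ Z.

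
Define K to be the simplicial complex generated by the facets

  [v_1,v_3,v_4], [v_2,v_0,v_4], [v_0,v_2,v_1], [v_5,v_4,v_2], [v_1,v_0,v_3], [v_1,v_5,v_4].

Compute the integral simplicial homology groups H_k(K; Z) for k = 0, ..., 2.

Order the vertices as v_0 < v_1 < v_2 < v_3 < v_4 < v_5. Listing each simplex with vertices in this order, K has dimension 2 with simplices:

  0-simplices (6): [v_0], [v_1], [v_2], [v_3], [v_4], [v_5]
  1-simplices (12): [v_0,v_1], [v_0,v_2], [v_0,v_3], [v_0,v_4], [v_1,v_2], [v_1,v_3], [v_1,v_4], [v_1,v_5], [v_2,v_4], [v_2,v_5], [v_3,v_4], [v_4,v_5]
  2-simplices (6): [v_0,v_1,v_2], [v_0,v_1,v_3], [v_0,v_2,v_4], [v_1,v_3,v_4], [v_1,v_4,v_5], [v_2,v_4,v_5]

so the chain groups are C_0 ≅ Z^6, C_1 ≅ Z^12, C_2 ≅ Z^6.

∂_1: C_1 → C_0 is given by ∂[p,q] = [q] − [p]. For instance
  ∂[v_3,v_4] = [v_4] − [v_3].
As a 6×12 matrix over Z this has rank 5, with invariant factors (1,1,1,1,1).

Boundary ∂_2: C_2 → C_1 maps a triangle to the signed sum of its edges. For instance
  ∂[v_0,v_2,v_4] = [v_2,v_4] − [v_0,v_4] + [v_0,v_2],
  ∂[v_0,v_1,v_3] = [v_1,v_3] − [v_0,v_3] + [v_0,v_1].
The resulting 12×6 matrix has rank 6, and its Smith normal form has invariant factors (1,1,1,1,1,1).

Reading off H_k = ker ∂_k / im ∂_{k+1}:

  H_0: rank C_0 − rank ∂_1 = 6 − 5 = 1, and the invariant factors of ∂_1 are all 1, so H_0 ≅ Z.
  H_1: rank ker ∂_1 − rank ∂_2 = (12 − 5) − 6 = 1, and the invariant factors of ∂_2 are all 1, so H_1 ≅ Z.
  H_2: rank ker ∂_2 − rank ∂_3 = (6 − 6) − 0 = 0, and there is no ∂_3, so H_2 ≅ 0.

As a check, the Euler characteristic is 6 − 12 + 6 = 0, which agrees with 1 − 1 + 0 = 0.

H_0 = Z,  H_1 = Z,  H_2 = 0.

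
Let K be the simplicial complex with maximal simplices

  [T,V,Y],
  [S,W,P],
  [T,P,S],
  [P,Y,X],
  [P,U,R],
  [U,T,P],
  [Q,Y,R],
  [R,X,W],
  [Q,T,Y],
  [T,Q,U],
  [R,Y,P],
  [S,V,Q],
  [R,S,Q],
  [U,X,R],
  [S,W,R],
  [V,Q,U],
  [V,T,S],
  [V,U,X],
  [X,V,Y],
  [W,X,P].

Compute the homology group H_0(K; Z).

H_0 ≅ Z.

Fix the vertex order P < Q < R < S < T < U < V < W < X < Y and write every simplex with vertices in increasing order. Then dim K = 2 and the simplices of K are:

  0-simplices (10): P, Q, R, S, T, U, V, W, X, Y
  1-simplices (30): PR, PS, PT, PU, PW, PX, PY, QR, QS, QT, QU, QV, QY, RS, RU, RW, RX, RY, ST, SV, SW, TU, TV, TY, UV, UX, VX, VY, WX, XY
  2-simplices (20): PRU, PRY, PST, PSW, PTU, PWX, PXY, QRS, QRY, QSV, QTU, QTY, QUV, RSW, RUX, RWX, STV, TVY, UVX, VXY

giving chain groups C_0 ≅ Z^10, C_1 ≅ Z^30, C_2 ≅ Z^20.

The boundary map ∂_1: C_1 → C_0 is given by ∂[p,q] = [q] − [p]. For instance
  ∂PX = X − P.
The 10×30 boundary matrix has rank 9 and Smith normal form diag(1,1,1,1,1,1,1,1,1).

∂_2: C_2 → C_1 sends each 2-simplex [p,q,r] to [q,r] − [p,r] + [p,q]. For instance
  ∂PST = ST − PT + PS,
  ∂PRY = RY − PY + PR.
The 30×20 boundary matrix has rank 20 and Smith normal form diag(1,1,1,1,1,1,1,1,1,1,1,1,1,1,1,1,1,1,1,2).

Now H_k = ker ∂_k / im ∂_{k+1}, so:

  H_0: rank C_0 − rank ∂_1 = 10 − 9 = 1, and the invariant factors of ∂_1 are all 1, so H_0 = Z.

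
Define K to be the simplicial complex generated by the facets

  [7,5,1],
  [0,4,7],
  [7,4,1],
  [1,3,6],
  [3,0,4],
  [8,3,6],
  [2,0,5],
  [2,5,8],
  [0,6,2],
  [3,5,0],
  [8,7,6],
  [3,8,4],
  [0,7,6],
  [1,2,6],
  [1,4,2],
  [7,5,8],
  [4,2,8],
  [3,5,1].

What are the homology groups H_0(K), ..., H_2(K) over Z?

Order the vertices as 0 < 1 < 2 < 3 < 4 < 5 < 6 < 7 < 8. Listing each simplex with vertices in this order, K has dimension 2 with simplices:

  0-simplices (9): [0], [1], [2], [3], [4], [5], [6], [7], [8]
  1-simplices (27): (27 of them)
  2-simplices (18): [0,2,5], [0,2,6], [0,3,4], [0,3,5], [0,4,7], [0,6,7], [1,2,4], [1,2,6], [1,3,5], [1,3,6], [1,4,7], [1,5,7], [2,4,8], [2,5,8], [3,4,8], [3,6,8], [5,7,8], [6,7,8]

so the chain groups are C_0 ≅ Z^9, C_1 ≅ Z^27, C_2 ≅ Z^18.

∂_1: C_1 → C_0 maps an edge to its endpoints' difference, ∂[p,q] = q − p. For instance
  ∂[1,6] = [6] − [1].
The resulting 9×27 matrix has rank 8, and its Smith normal form has invariant factors (1,1,1,1,1,1,1,1).

∂_2: C_2 → C_1 maps a triangle to the signed sum of its edges. For instance
  ∂[6,7,8] = [7,8] − [6,8] + [6,7],
  ∂[0,3,4] = [3,4] − [0,4] + [0,3].
The resulting 27×18 matrix has rank 17, and its Smith normal form has invariant factors (1,1,1,1,1,1,1,1,1,1,1,1,1,1,1,1,1).

Reading off H_k = ker ∂_k / im ∂_{k+1}:

  H_0: rank C_0 − rank ∂_1 = 9 − 8 = 1, and the invariant factors of ∂_1 are all 1, so H_0 = Z.
  H_1: rank ker ∂_1 − rank ∂_2 = (27 − 8) − 17 = 2, and the invariant factors of ∂_2 are all 1, so H_1 = Z^2.
  H_2: rank ker ∂_2 − rank ∂_3 = (18 − 17) − 0 = 1, and there is no ∂_3, so H_2 = Z.

As a check, the Euler characteristic is 9 − 27 + 18 = 0, which agrees with 1 − 2 + 1 = 0.

H_0 = Z,  H_1 = Z^2,  H_2 = Z.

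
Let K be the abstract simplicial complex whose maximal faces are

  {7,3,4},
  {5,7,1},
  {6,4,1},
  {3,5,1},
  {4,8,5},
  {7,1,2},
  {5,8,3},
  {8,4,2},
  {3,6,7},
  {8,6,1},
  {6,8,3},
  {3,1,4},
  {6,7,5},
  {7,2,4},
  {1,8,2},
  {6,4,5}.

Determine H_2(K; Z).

H_2 ≅ Z.

K has 8 vertices, 24 edges, 16 triangles.
rank ∂_2 = 15, rank ∂_3 = 0 ⇒ b_2 = 16 − 15 − 0 = 1. So H_2 = Z.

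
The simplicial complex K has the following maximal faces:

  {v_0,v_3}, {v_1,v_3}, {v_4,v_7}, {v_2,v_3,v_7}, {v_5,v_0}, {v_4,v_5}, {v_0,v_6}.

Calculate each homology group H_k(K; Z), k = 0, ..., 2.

H_0 = Z,  H_1 = Z,  H_2 = 0.

We work with the vertex ordering v_0 < v_1 < v_2 < v_3 < v_4 < v_5 < v_6 < v_7. The simplices of K, each written with vertices in increasing order, are:

  0-simplices (8): [v_0], [v_1], [v_2], [v_3], [v_4], [v_5], [v_6], [v_7]
  1-simplices (9): [v_0,v_3], [v_0,v_5], [v_0,v_6], [v_1,v_3], [v_2,v_3], [v_2,v_7], [v_3,v_7], [v_4,v_5], [v_4,v_7]
  2-simplices (1): [v_2,v_3,v_7]

giving chain groups C_0 ≅ Z^8, C_1 ≅ Z^9, C_2 ≅ Z^1.

The boundary map ∂_1: C_1 → C_0 sends each edge [p,q] (with p < q) to q − p.
This gives a 8×9 integer matrix of rank 7; reducing to Smith normal form yields diagonal entries (1,1,1,1,1,1,1).

∂_2: C_2 → C_1 maps a triangle to the signed sum of its edges. For instance
  ∂[v_2,v_3,v_7] = [v_3,v_7] − [v_2,v_7] + [v_2,v_3].
The resulting 9×1 matrix has rank 1, and its Smith normal form has invariant factors (1).

From H_k ≅ ker(∂_k) / im(∂_{k+1}) we obtain:

  H_0: rank C_0 − rank ∂_1 = 8 − 7 = 1, and the invariant factors of ∂_1 are all 1, so H_0 = Z.
  H_1: rank ker ∂_1 − rank ∂_2 = (9 − 7) − 1 = 1, and the invariant factors of ∂_2 are all 1, so H_1 = Z.
  H_2: rank ker ∂_2 − rank ∂_3 = (1 − 1) − 0 = 0, and there is no ∂_3, so H_2 = 0.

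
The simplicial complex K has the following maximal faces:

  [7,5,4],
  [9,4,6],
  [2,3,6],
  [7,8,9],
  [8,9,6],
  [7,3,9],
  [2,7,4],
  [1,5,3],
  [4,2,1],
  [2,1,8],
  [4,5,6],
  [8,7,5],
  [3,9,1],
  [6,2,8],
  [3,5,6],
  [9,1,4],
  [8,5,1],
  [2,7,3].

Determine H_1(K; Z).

H_1 ≅ Z^2.

Take the total order 1 < 2 < 3 < 4 < 5 < 6 < 7 < 8 < 9 on the vertex set. Then K (dimension 2) consists of the simplices:

  0-simplices (9): [1], [2], [3], [4], [5], [6], [7], [8], [9]
  1-simplices (27): (27 of them)
  2-simplices (18): [1,2,4], [1,2,8], [1,3,5], [1,3,9], [1,4,9], [1,5,8], [2,3,6], [2,3,7], [2,4,7], [2,6,8], [3,5,6], [3,7,9], [4,5,6], [4,5,7], [4,6,9], [5,7,8], [6,8,9], [7,8,9]

Hence C_0 ≅ Z^9, C_1 ≅ Z^27, C_2 ≅ Z^18.

∂_1: C_1 → C_0 maps an edge to its endpoints' difference, ∂[p,q] = q − p. For instance
  ∂[4,6] = [6] − [4].
This gives a 9×27 integer matrix of rank 8; reducing to Smith normal form yields diagonal entries (1,1,1,1,1,1,1,1).

The boundary map ∂_2: C_2 → C_1 acts by ∂[p,q,r] = [q,r] − [p,r] + [p,q]. For instance
  ∂[2,3,6] = [3,6] − [2,6] + [2,3],
  ∂[4,6,9] = [6,9] − [4,9] + [4,6].
The 27×18 boundary matrix has rank 17 and Smith normal form diag(1,1,1,1,1,1,1,1,1,1,1,1,1,1,1,1,1).

Computing H_k = (kernel of ∂_k) / (image of ∂_{k+1}):

  H_1: rank ker ∂_1 − rank ∂_2 = (27 − 8) − 17 = 2, and the invariant factors of ∂_2 are all 1, so H_1 ≅ Z^2.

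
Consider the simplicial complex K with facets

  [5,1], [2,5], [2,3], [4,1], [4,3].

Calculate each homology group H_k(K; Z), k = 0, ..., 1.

H_0 = Z,  H_1 = Z.

Take the total order 1 < 2 < 3 < 4 < 5 on the vertex set. Then K (dimension 1) consists of the simplices:

  0-simplices (5): [1], [2], [3], [4], [5]
  1-simplices (5): [1,4], [1,5], [2,3], [2,5], [3,4]

giving chain groups C_0 ≅ Z^5, C_1 ≅ Z^5.

Boundary ∂_1: C_1 → C_0 is given by ∂[p,q] = [q] − [p]. For instance
  ∂[2,5] = [5] − [2].
This gives a 5×5 integer matrix of rank 4; reducing to Smith normal form yields diagonal entries (1,1,1,1).

Reading off H_k = ker ∂_k / im ∂_{k+1}:

  H_0: rank C_0 − rank ∂_1 = 5 − 4 = 1, and the invariant factors of ∂_1 are all 1, so H_0 ≅ Z.
  H_1: rank ker ∂_1 − rank ∂_2 = (5 − 4) − 0 = 1, and there is no ∂_2, so H_1 ≅ Z.

As a check, the Euler characteristic is 5 − 5 = 0, which agrees with 1 − 1 = 0.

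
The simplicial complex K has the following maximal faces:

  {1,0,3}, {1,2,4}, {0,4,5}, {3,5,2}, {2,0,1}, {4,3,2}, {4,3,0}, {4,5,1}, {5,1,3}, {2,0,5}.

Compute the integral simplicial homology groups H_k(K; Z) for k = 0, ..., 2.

H_0 = Z,  H_1 = Z/2,  H_2 = 0.

Fix the vertex order 0 < 1 < 2 < 3 < 4 < 5 and write every simplex with vertices in increasing order. Then dim K = 2 and the simplices of K are:

  0-simplices (6): [0], [1], [2], [3], [4], [5]
  1-simplices (15): [0,1], [0,2], [0,3], [0,4], [0,5], [1,2], [1,3], [1,4], [1,5], [2,3], [2,4], [2,5], [3,4], [3,5], [4,5]
  2-simplices (10): [0,1,2], [0,1,3], [0,2,5], [0,3,4], [0,4,5], [1,2,4], [1,3,5], [1,4,5], [2,3,4], [2,3,5]

so the chain groups are C_0 ≅ Z^6, C_1 ≅ Z^15, C_2 ≅ Z^10.

Boundary ∂_1: C_1 → C_0 sends each edge [p,q] (with p < q) to q − p.
This gives a 6×15 integer matrix of rank 5; reducing to Smith normal form yields diagonal entries (1,1,1,1,1).

Boundary ∂_2: C_2 → C_1 acts by ∂[p,q,r] = [q,r] − [p,r] + [p,q]. For instance
  ∂[0,2,5] = [2,5] − [0,5] + [0,2],
  ∂[0,3,4] = [3,4] − [0,4] + [0,3].
The resulting 15×10 matrix has rank 10, and its Smith normal form has invariant factors (1,1,1,1,1,1,1,1,1,2).

Computing H_k = (kernel of ∂_k) / (image of ∂_{k+1}):

  H_0: rank C_0 − rank ∂_1 = 6 − 5 = 1, and the invariant factors of ∂_1 are all 1, so H_0 ≅ Z.
  H_1: rank ker ∂_1 − rank ∂_2 = (15 − 5) − 10 = 0, and ∂_2 has invariant factor 2 > 1, so H_1 ≅ Z/2.
  H_2: rank ker ∂_2 − rank ∂_3 = (10 − 10) − 0 = 0, and there is no ∂_3, so H_2 ≅ 0.

As a check, the Euler characteristic is 6 − 15 + 10 = 1, which agrees with 1 − 0 + 0 = 1.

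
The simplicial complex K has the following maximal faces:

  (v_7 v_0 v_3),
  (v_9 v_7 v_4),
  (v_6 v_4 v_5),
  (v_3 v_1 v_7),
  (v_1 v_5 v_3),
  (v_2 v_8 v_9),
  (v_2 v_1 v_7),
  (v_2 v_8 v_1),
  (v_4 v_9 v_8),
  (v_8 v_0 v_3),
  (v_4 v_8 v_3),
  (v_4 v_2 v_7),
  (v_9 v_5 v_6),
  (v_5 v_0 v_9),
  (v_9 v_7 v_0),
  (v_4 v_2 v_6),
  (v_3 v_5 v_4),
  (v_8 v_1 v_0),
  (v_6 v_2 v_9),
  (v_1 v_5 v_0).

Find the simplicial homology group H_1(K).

H_1 ≅ Z ⊕ Z/2Z.

Order the vertices as v_0 < v_1 < v_2 < v_3 < v_4 < v_5 < v_6 < v_7 < v_8 < v_9. Listing each simplex with vertices in this order, K has dimension 2 with simplices:

  0-simplices (10): [v_0], [v_1], [v_2], [v_3], [v_4], [v_5], [v_6], [v_7], [v_8], [v_9]
  1-simplices (30): (30 of them)
  2-simplices (20): (20 of them)

Hence C_0 ≅ Z^10, C_1 ≅ Z^30, C_2 ≅ Z^20.

Boundary ∂_1: C_1 → C_0 maps an edge to its endpoints' difference, ∂[p,q] = q − p. For instance
  ∂[v_0,v_8] = [v_8] − [v_0].
This gives a 10×30 integer matrix of rank 9; reducing to Smith normal form yields diagonal entries (1,1,1,1,1,1,1,1,1).

The boundary map ∂_2: C_2 → C_1 acts by ∂[p,q,r] = [q,r] − [p,r] + [p,q]. For instance
  ∂[v_2,v_4,v_7] = [v_4,v_7] − [v_2,v_7] + [v_2,v_4],
  ∂[v_0,v_1,v_5] = [v_1,v_5] − [v_0,v_5] + [v_0,v_1].
The 30×20 boundary matrix has rank 20 and Smith normal form diag(1,1,1,1,1,1,1,1,1,1,1,1,1,1,1,1,1,1,1,2).

Computing H_k = (kernel of ∂_k) / (image of ∂_{k+1}):

  H_1: rank ker ∂_1 − rank ∂_2 = (30 − 9) − 20 = 1, and ∂_2 has invariant factor 2 > 1, so H_1 ≅ Z ⊕ Z/2Z.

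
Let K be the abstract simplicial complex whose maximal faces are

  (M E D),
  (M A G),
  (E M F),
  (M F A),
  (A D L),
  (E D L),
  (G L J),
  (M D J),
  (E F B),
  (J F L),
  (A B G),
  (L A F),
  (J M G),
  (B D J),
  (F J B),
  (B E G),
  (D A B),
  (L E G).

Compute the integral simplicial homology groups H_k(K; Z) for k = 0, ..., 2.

Fix the vertex order A < B < D < E < F < G < J < L < M and write every simplex with vertices in increasing order. Then dim K = 2 and the simplices of K are:

  0-simplices (9): A, B, D, E, F, G, J, L, M
  1-simplices (27): AB, AD, AF, AG, AL, AM, BD, BE, BF, BG, BJ, DE, DJ, DL, DM, EF, EG, EL, EM, FJ, FL, FM, GJ, GL, GM, JL, JM
  2-simplices (18): ABD, ABG, ADL, AFL, AFM, AGM, BDJ, BEF, BEG, BFJ, DEL, DEM, DJM, EFM, EGL, FJL, GJL, GJM

Hence C_0 ≅ Z^9, C_1 ≅ Z^27, C_2 ≅ Z^18.

The boundary map ∂_1: C_1 → C_0 sends each edge [p,q] (with p < q) to q − p.
The 9×27 boundary matrix has rank 8 and Smith normal form diag(1,1,1,1,1,1,1,1).

Boundary ∂_2: C_2 → C_1 acts by ∂[p,q,r] = [q,r] − [p,r] + [p,q]. For instance
  ∂ADL = DL − AL + AD,
  ∂BEF = EF − BF + BE.
This gives a 27×18 integer matrix of rank 17; reducing to Smith normal form yields diagonal entries (1,1,1,1,1,1,1,1,1,1,1,1,1,1,1,1,1).

Now H_k = ker ∂_k / im ∂_{k+1}, so:

  H_0: rank C_0 − rank ∂_1 = 9 − 8 = 1, and the invariant factors of ∂_1 are all 1, so H_0 ≅ Z.
  H_1: rank ker ∂_1 − rank ∂_2 = (27 − 8) − 17 = 2, and the invariant factors of ∂_2 are all 1, so H_1 ≅ Z^2.
  H_2: rank ker ∂_2 − rank ∂_3 = (18 − 17) − 0 = 1, and there is no ∂_3, so H_2 ≅ Z.

(K is a triangulation of the torus T^2.)

H_0 ≅ Z,  H_1 ≅ Z^2,  H_2 ≅ Z.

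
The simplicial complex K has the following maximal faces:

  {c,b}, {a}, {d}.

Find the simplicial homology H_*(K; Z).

Fix the vertex order a < b < c < d and write every simplex with vertices in increasing order. Then dim K = 1 and the simplices of K are:

  0-simplices (4): a, b, c, d
  1-simplices (1): bc

so the chain groups are C_0 ≅ Z^4, C_1 ≅ Z^1.

The boundary map ∂_1: C_1 → C_0 sends each edge [p,q] (with p < q) to q − p. For instance
  ∂bc = c − b.
The resulting 4×1 matrix has rank 1, and its Smith normal form has invariant factors (1).

Computing H_k = (kernel of ∂_k) / (image of ∂_{k+1}):

  H_0: rank C_0 − rank ∂_1 = 4 − 1 = 3, and the invariant factors of ∂_1 are all 1, so H_0 ≅ Z^3.
  H_1: rank ker ∂_1 − rank ∂_2 = (1 − 1) − 0 = 0, and there is no ∂_2, so H_1 ≅ 0.

(K is a triangulation of the disjoint union of the 1-simplex and a set of 2 points.)

H_0 = Z^3,  H_1 = 0.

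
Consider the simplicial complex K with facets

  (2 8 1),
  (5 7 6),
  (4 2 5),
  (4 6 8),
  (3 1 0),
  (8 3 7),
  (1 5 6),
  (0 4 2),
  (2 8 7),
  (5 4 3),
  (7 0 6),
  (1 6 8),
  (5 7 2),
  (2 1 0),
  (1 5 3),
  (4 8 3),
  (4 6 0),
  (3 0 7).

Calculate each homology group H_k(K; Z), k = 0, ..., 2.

We work with the vertex ordering 0 < 1 < 2 < 3 < 4 < 5 < 6 < 7 < 8. The simplices of K, each written with vertices in increasing order, are:

  0-simplices (9): [0], [1], [2], [3], [4], [5], [6], [7], [8]
  1-simplices (27): (27 of them)
  2-simplices (18): [0,1,2], [0,1,3], [0,2,4], [0,3,7], [0,4,6], [0,6,7], [1,2,8], [1,3,5], [1,5,6], [1,6,8], [2,4,5], [2,5,7], [2,7,8], [3,4,5], [3,4,8], [3,7,8], [4,6,8], [5,6,7]

giving chain groups C_0 ≅ Z^9, C_1 ≅ Z^27, C_2 ≅ Z^18.

Boundary ∂_1: C_1 → C_0 sends each edge [p,q] (with p < q) to q − p. For instance
  ∂[0,4] = [4] − [0].
This gives a 9×27 integer matrix of rank 8; reducing to Smith normal form yields diagonal entries (1,1,1,1,1,1,1,1).

The boundary map ∂_2: C_2 → C_1 acts by ∂[p,q,r] = [q,r] − [p,r] + [p,q]. For instance
  ∂[5,6,7] = [6,7] − [5,7] + [5,6],
  ∂[3,4,8] = [4,8] − [3,8] + [3,4].
This gives a 27×18 integer matrix of rank 17; reducing to Smith normal form yields diagonal entries (1,1,1,1,1,1,1,1,1,1,1,1,1,1,1,1,1).

Reading off H_k = ker ∂_k / im ∂_{k+1}:

  H_0: rank C_0 − rank ∂_1 = 9 − 8 = 1, and the invariant factors of ∂_1 are all 1, so H_0 = Z.
  H_1: rank ker ∂_1 − rank ∂_2 = (27 − 8) − 17 = 2, and the invariant factors of ∂_2 are all 1, so H_1 = Z^2.
  H_2: rank ker ∂_2 − rank ∂_3 = (18 − 17) − 0 = 1, and there is no ∂_3, so H_2 = Z.

(K is a triangulation of the torus T^2.)

H_0 ≅ Z,  H_1 ≅ Z^2,  H_2 ≅ Z.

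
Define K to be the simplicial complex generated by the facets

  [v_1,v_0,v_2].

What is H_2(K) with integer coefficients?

Fix the vertex order v_0 < v_1 < v_2 and write every simplex with vertices in increasing order. Then dim K = 2 and the simplices of K are:

  0-simplices (3): [v_0], [v_1], [v_2]
  1-simplices (3): [v_0,v_1], [v_0,v_2], [v_1,v_2]
  2-simplices (1): [v_0,v_1,v_2]

Hence C_0 ≅ Z^3, C_1 ≅ Z^3, C_2 ≅ Z^1.

Boundary ∂_1: C_1 → C_0 sends each edge [p,q] (with p < q) to q − p. For instance
  ∂[v_1,v_2] = [v_2] − [v_1].
This gives a 3×3 integer matrix of rank 2; reducing to Smith normal form yields diagonal entries (1,1).

∂_2: C_2 → C_1 sends each 2-simplex [p,q,r] to [q,r] − [p,r] + [p,q]. For instance
  ∂[v_0,v_1,v_2] = [v_1,v_2] − [v_0,v_2] + [v_0,v_1].
As a 3×1 matrix over Z this has rank 1, with invariant factors (1).

Computing H_k = (kernel of ∂_k) / (image of ∂_{k+1}):

  H_2: rank ker ∂_2 − rank ∂_3 = (1 − 1) − 0 = 0, and there is no ∂_3, so H_2 ≅ 0.

H_2 ≅ 0.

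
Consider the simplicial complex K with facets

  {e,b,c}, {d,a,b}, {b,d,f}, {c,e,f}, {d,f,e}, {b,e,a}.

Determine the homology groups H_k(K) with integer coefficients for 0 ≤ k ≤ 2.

Fix the vertex order a < b < c < d < e < f and write every simplex with vertices in increasing order. Then dim K = 2 and the simplices of K are:

  0-simplices (6): a, b, c, d, e, f
  1-simplices (12): ab, ad, ae, bc, bd, be, bf, ce, cf, de, df, ef
  2-simplices (6): abd, abe, bce, bdf, cef, def

giving chain groups C_0 ≅ Z^6, C_1 ≅ Z^12, C_2 ≅ Z^6.

The boundary map ∂_1: C_1 → C_0 sends each edge [p,q] (with p < q) to q − p. For instance
  ∂bd = d − b.
The 6×12 boundary matrix has rank 5 and Smith normal form diag(1,1,1,1,1).

Boundary ∂_2: C_2 → C_1 maps a triangle to the signed sum of its edges. For instance
  ∂abe = be − ae + ab,
  ∂bdf = df − bf + bd.
This gives a 12×6 integer matrix of rank 6; reducing to Smith normal form yields diagonal entries (1,1,1,1,1,1).

From H_k ≅ ker(∂_k) / im(∂_{k+1}) we obtain:

  H_0: rank C_0 − rank ∂_1 = 6 − 5 = 1, and the invariant factors of ∂_1 are all 1, so H_0 = Z.
  H_1: rank ker ∂_1 − rank ∂_2 = (12 − 5) − 6 = 1, and the invariant factors of ∂_2 are all 1, so H_1 = Z.
  H_2: rank ker ∂_2 − rank ∂_3 = (6 − 6) − 0 = 0, and there is no ∂_3, so H_2 = 0.

H_0 = Z,  H_1 = Z,  H_2 = 0.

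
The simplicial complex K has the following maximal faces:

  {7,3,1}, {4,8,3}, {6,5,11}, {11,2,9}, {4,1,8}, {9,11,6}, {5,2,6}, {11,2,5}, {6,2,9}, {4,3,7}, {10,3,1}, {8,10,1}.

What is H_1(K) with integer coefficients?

Order the vertices as 1 < 2 < 3 < 4 < 5 < 6 < 7 < 8 < 9 < 10 < 11. Listing each simplex with vertices in this order, K has dimension 2 with simplices:

  0-simplices (11): [1], [2], [3], [4], [5], [6], [7], [8], [9], [10], [11]
  1-simplices (21): [1,3], [1,4], [1,7], [1,8], [1,10], [2,5], [2,6], [2,9], [2,11], [3,4], [3,7], [3,8], [3,10], [4,7], [4,8], [5,6], [5,11], [6,9], [6,11], [8,10], [9,11]
  2-simplices (12): [1,3,7], [1,3,10], [1,4,8], [1,8,10], [2,5,6], [2,5,11], [2,6,9], [2,9,11], [3,4,7], [3,4,8], [5,6,11], [6,9,11]

giving chain groups C_0 ≅ Z^11, C_1 ≅ Z^21, C_2 ≅ Z^12.

Boundary ∂_1: C_1 → C_0 maps an edge to its endpoints' difference, ∂[p,q] = q − p. For instance
  ∂[3,8] = [8] − [3].
The resulting 11×21 matrix has rank 9, and its Smith normal form has invariant factors (1,1,1,1,1,1,1,1,1).

The boundary map ∂_2: C_2 → C_1 acts by ∂[p,q,r] = [q,r] − [p,r] + [p,q]. For instance
  ∂[1,3,7] = [3,7] − [1,7] + [1,3],
  ∂[1,8,10] = [8,10] − [1,10] + [1,8].
This gives a 21×12 integer matrix of rank 11; reducing to Smith normal form yields diagonal entries (1,1,1,1,1,1,1,1,1,1,1).

Now H_k = ker ∂_k / im ∂_{k+1}, so:

  H_1: rank ker ∂_1 − rank ∂_2 = (21 − 9) − 11 = 1, and the invariant factors of ∂_2 are all 1, so H_1 ≅ Z.

H_1 = Z.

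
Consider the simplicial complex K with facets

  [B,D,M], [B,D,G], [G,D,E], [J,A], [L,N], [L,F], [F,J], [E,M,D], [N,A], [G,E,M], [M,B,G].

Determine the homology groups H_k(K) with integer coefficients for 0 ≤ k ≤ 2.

K has 10 vertices, 14 edges, 6 triangles.
rank ∂_0 = 0, rank ∂_1 = 8 ⇒ b_0 = 10 − 0 − 8 = 2; all invariant factors of ∂_1 are 1 so no torsion. So H_0 ≅ Z^2.
rank ∂_1 = 8, rank ∂_2 = 5 ⇒ b_1 = 14 − 8 − 5 = 1; all invariant factors of ∂_2 are 1 so no torsion. So H_1 ≅ Z.
rank ∂_2 = 5, rank ∂_3 = 0 ⇒ b_2 = 6 − 5 − 0 = 1. So H_2 ≅ Z.

H_0 ≅ Z^2,  H_1 ≅ Z,  H_2 ≅ Z.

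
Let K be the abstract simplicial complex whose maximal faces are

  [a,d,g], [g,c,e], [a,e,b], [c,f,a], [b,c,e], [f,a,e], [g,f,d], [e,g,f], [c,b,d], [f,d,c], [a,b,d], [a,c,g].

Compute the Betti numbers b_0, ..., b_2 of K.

b_0 = 1, b_1 = 0, b_2 = 0.

We work with the vertex ordering a < b < c < d < e < f < g. The simplices of K, each written with vertices in increasing order, are:

  0-simplices (7): a, b, c, d, e, f, g
  1-simplices (18): ab, ac, ad, ae, af, ag, bc, bd, be, cd, ce, cf, cg, df, dg, ef, eg, fg
  2-simplices (12): abd, abe, acf, acg, adg, aef, bcd, bce, cdf, ceg, dfg, efg

so the chain groups are C_0 ≅ Z^7, C_1 ≅ Z^18, C_2 ≅ Z^12.

Boundary ∂_1: C_1 → C_0 sends each edge [p,q] (with p < q) to q − p.
The 7×18 boundary matrix has rank 6 and Smith normal form diag(1,1,1,1,1,1).

Boundary ∂_2: C_2 → C_1 maps a triangle to the signed sum of its edges. For instance
  ∂abe = be − ae + ab,
  ∂efg = fg − eg + ef.
The 18×12 boundary matrix has rank 12 and Smith normal form diag(1,1,1,1,1,1,1,1,1,1,1,2).

Now H_k = ker ∂_k / im ∂_{k+1}, so:

  H_0: rank C_0 − rank ∂_1 = 7 − 6 = 1, and the invariant factors of ∂_1 are all 1, so H_0 ≅ Z.
  H_1: rank ker ∂_1 − rank ∂_2 = (18 − 6) − 12 = 0, and ∂_2 has invariant factor 2 > 1, so H_1 ≅ Z/2.
  H_2: rank ker ∂_2 − rank ∂_3 = (12 − 12) − 0 = 0, and there is no ∂_3, so H_2 ≅ 0.

Hence the Betti numbers are b_0 = 1, b_1 = 0, b_2 = 0.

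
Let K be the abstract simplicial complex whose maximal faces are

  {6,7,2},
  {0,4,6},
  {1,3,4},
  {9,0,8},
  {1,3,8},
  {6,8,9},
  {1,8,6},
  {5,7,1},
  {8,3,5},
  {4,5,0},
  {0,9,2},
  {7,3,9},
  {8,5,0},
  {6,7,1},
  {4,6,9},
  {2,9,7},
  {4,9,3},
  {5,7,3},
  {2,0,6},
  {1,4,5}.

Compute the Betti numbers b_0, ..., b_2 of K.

Order the vertices as 0 < 1 < 2 < 3 < 4 < 5 < 6 < 7 < 8 < 9. Listing each simplex with vertices in this order, K has dimension 2 with simplices:

  0-simplices (10): [0], [1], [2], [3], [4], [5], [6], [7], [8], [9]
  1-simplices (30): (30 of them)
  2-simplices (20): (20 of them)

giving chain groups C_0 ≅ Z^10, C_1 ≅ Z^30, C_2 ≅ Z^20.

The boundary map ∂_1: C_1 → C_0 is given by ∂[p,q] = [q] − [p]. For instance
  ∂[1,7] = [7] − [1].
The resulting 10×30 matrix has rank 9, and its Smith normal form has invariant factors (1,1,1,1,1,1,1,1,1).

The boundary map ∂_2: C_2 → C_1 acts by ∂[p,q,r] = [q,r] − [p,r] + [p,q]. For instance
  ∂[0,2,9] = [2,9] − [0,9] + [0,2],
  ∂[0,2,6] = [2,6] − [0,6] + [0,2].
This gives a 30×20 integer matrix of rank 20; reducing to Smith normal form yields diagonal entries (1,1,1,1,1,1,1,1,1,1,1,1,1,1,1,1,1,1,1,2).

Reading off H_k = ker ∂_k / im ∂_{k+1}:

  H_0: rank C_0 − rank ∂_1 = 10 − 9 = 1, and the invariant factors of ∂_1 are all 1, so H_0 ≅ Z.
  H_1: rank ker ∂_1 − rank ∂_2 = (30 − 9) − 20 = 1, and ∂_2 has invariant factor 2 > 1, so H_1 ≅ Z × Z/2.
  H_2: rank ker ∂_2 − rank ∂_3 = (20 − 20) − 0 = 0, and there is no ∂_3, so H_2 ≅ 0.

(K is a triangulation of the Klein bottle.)

Hence the Betti numbers are b_0 = 1, b_1 = 1, b_2 = 0.

b_0 = 1, b_1 = 1, b_2 = 0.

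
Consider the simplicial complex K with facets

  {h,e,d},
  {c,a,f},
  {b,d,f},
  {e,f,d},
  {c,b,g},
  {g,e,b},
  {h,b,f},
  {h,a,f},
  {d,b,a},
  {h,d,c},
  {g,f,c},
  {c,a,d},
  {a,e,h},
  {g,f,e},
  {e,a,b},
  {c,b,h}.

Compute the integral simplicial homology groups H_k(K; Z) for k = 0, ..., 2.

Fix the vertex order a < b < c < d < e < f < g < h and write every simplex with vertices in increasing order. Then dim K = 2 and the simplices of K are:

  0-simplices (8): a, b, c, d, e, f, g, h
  1-simplices (24): ab, ac, ad, ae, af, ah, bc, bd, be, bf, bg, bh, cd, cf, cg, ch, de, df, dh, ef, eg, eh, fg, fh
  2-simplices (16): abd, abe, acd, acf, aeh, afh, bcg, bch, bdf, beg, bfh, cdh, cfg, def, deh, efg

giving chain groups C_0 ≅ Z^8, C_1 ≅ Z^24, C_2 ≅ Z^16.

Boundary ∂_1: C_1 → C_0 is given by ∂[p,q] = [q] − [p]. For instance
  ∂bh = h − b.
The 8×24 boundary matrix has rank 7 and Smith normal form diag(1,1,1,1,1,1,1).

∂_2: C_2 → C_1 acts by ∂[p,q,r] = [q,r] − [p,r] + [p,q]. For instance
  ∂beg = eg − bg + be,
  ∂acf = cf − af + ac.
This gives a 24×16 integer matrix of rank 15; reducing to Smith normal form yields diagonal entries (1,1,1,1,1,1,1,1,1,1,1,1,1,1,1).

Computing H_k = (kernel of ∂_k) / (image of ∂_{k+1}):

  H_0: rank C_0 − rank ∂_1 = 8 − 7 = 1, and the invariant factors of ∂_1 are all 1, so H_0 ≅ Z.
  H_1: rank ker ∂_1 − rank ∂_2 = (24 − 7) − 15 = 2, and the invariant factors of ∂_2 are all 1, so H_1 ≅ Z^2.
  H_2: rank ker ∂_2 − rank ∂_3 = (16 − 15) − 0 = 1, and there is no ∂_3, so H_2 ≅ Z.

As a check, the Euler characteristic is 8 − 24 + 16 = 0, which agrees with 1 − 2 + 1 = 0.
(K is a triangulation of the torus T^2.)

H_0 ≅ Z,  H_1 ≅ Z^2,  H_2 ≅ Z.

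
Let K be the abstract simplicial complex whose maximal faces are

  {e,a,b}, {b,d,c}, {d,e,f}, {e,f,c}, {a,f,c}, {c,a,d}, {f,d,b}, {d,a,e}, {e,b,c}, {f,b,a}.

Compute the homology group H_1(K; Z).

H_1 ≅ Z/2.

K has 6 vertices, 15 edges, 10 triangles.
rank ∂_1 = 5, rank ∂_2 = 10 ⇒ b_1 = 15 − 5 − 10 = 0; ∂_2 has invariant factor(s) [2] giving torsion. So H_1 = Z/2.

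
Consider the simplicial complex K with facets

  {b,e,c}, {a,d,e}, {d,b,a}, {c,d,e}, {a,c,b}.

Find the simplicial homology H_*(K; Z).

H_0 ≅ Z,  H_1 ≅ Z,  H_2 = 0.

Fix the vertex order a < b < c < d < e and write every simplex with vertices in increasing order. Then dim K = 2 and the simplices of K are:

  0-simplices (5): a, b, c, d, e
  1-simplices (10): ab, ac, ad, ae, bc, bd, be, cd, ce, de
  2-simplices (5): abc, abd, ade, bce, cde

so the chain groups are C_0 ≅ Z^5, C_1 ≅ Z^10, C_2 ≅ Z^5.

Boundary ∂_1: C_1 → C_0 maps an edge to its endpoints' difference, ∂[p,q] = q − p. For instance
  ∂ae = e − a.
The resulting 5×10 matrix has rank 4, and its Smith normal form has invariant factors (1,1,1,1).

Boundary ∂_2: C_2 → C_1 sends each 2-simplex [p,q,r] to [q,r] − [p,r] + [p,q]. For instance
  ∂abd = bd − ad + ab,
  ∂ade = de − ae + ad.
As a 10×5 matrix over Z this has rank 5, with invariant factors (1,1,1,1,1).

Computing H_k = (kernel of ∂_k) / (image of ∂_{k+1}):

  H_0: rank C_0 − rank ∂_1 = 5 − 4 = 1, and the invariant factors of ∂_1 are all 1, so H_0 ≅ Z.
  H_1: rank ker ∂_1 − rank ∂_2 = (10 − 4) − 5 = 1, and the invariant factors of ∂_2 are all 1, so H_1 ≅ Z.
  H_2: rank ker ∂_2 − rank ∂_3 = (5 − 5) − 0 = 0, and there is no ∂_3, so H_2 ≅ 0.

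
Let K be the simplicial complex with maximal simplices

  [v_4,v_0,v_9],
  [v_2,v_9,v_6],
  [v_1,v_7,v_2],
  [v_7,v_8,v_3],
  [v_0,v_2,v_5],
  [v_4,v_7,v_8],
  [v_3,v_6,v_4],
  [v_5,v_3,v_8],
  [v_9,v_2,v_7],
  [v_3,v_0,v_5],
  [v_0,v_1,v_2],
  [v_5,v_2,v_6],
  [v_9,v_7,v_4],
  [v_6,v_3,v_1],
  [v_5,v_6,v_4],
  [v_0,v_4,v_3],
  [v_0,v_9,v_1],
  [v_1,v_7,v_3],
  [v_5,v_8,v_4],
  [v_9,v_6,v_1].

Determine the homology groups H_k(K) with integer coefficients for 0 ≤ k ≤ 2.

H_0 = Z,  H_1 = Z ⊕ Z/2,  H_2 = 0.

K has 10 vertices, 30 edges, 20 triangles.
rank ∂_0 = 0, rank ∂_1 = 9 ⇒ b_0 = 10 − 0 − 9 = 1; all invariant factors of ∂_1 are 1 so no torsion. So H_0 ≅ Z.
rank ∂_1 = 9, rank ∂_2 = 20 ⇒ b_1 = 30 − 9 − 20 = 1; ∂_2 has invariant factor(s) [2] giving torsion. So H_1 ≅ Z ⊕ Z/2.
rank ∂_2 = 20, rank ∂_3 = 0 ⇒ b_2 = 20 − 20 − 0 = 0. So H_2 ≅ 0.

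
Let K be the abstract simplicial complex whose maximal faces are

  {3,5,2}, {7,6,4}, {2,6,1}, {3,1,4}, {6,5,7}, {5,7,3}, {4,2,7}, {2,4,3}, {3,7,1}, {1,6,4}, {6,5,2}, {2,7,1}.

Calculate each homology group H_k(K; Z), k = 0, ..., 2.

H_0 ≅ Z,  H_1 ≅ Z/2,  H_2 = 0.

K has 7 vertices, 18 edges, 12 triangles.
rank ∂_0 = 0, rank ∂_1 = 6 ⇒ b_0 = 7 − 0 − 6 = 1; all invariant factors of ∂_1 are 1 so no torsion. So H_0 = Z.
rank ∂_1 = 6, rank ∂_2 = 12 ⇒ b_1 = 18 − 6 − 12 = 0; ∂_2 has invariant factor(s) [2] giving torsion. So H_1 = Z/2.
rank ∂_2 = 12, rank ∂_3 = 0 ⇒ b_2 = 12 − 12 − 0 = 0. So H_2 = 0.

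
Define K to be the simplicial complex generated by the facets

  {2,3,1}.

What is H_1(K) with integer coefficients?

Take the total order 1 < 2 < 3 on the vertex set. Then K (dimension 2) consists of the simplices:

  0-simplices (3): [1], [2], [3]
  1-simplices (3): [1,2], [1,3], [2,3]
  2-simplices (1): [1,2,3]

Hence C_0 ≅ Z^3, C_1 ≅ Z^3, C_2 ≅ Z^1.

The boundary map ∂_1: C_1 → C_0 is given by ∂[p,q] = [q] − [p]. For instance
  ∂[1,2] = [2] − [1].
As a 3×3 matrix over Z this has rank 2, with invariant factors (1,1).

Boundary ∂_2: C_2 → C_1 sends each 2-simplex [p,q,r] to [q,r] − [p,r] + [p,q]. For instance
  ∂[1,2,3] = [2,3] − [1,3] + [1,2].
This gives a 3×1 integer matrix of rank 1; reducing to Smith normal form yields diagonal entries (1).

Computing H_k = (kernel of ∂_k) / (image of ∂_{k+1}):

  H_1: rank ker ∂_1 − rank ∂_2 = (3 − 2) − 1 = 0, and the invariant factors of ∂_2 are all 1, so H_1 ≅ 0.

(K is a triangulation of the 2-simplex.)

H_1 ≅ 0.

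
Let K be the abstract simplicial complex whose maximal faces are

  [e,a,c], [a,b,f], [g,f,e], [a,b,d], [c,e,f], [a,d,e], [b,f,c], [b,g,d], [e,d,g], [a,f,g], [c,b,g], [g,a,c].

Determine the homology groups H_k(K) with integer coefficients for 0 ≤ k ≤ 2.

Order the vertices as a < b < c < d < e < f < g. Listing each simplex with vertices in this order, K has dimension 2 with simplices:

  0-simplices (7): a, b, c, d, e, f, g
  1-simplices (18): ab, ac, ad, ae, af, ag, bc, bd, bf, bg, ce, cf, cg, de, dg, ef, eg, fg
  2-simplices (12): abd, abf, ace, acg, ade, afg, bcf, bcg, bdg, cef, deg, efg

so the chain groups are C_0 ≅ Z^7, C_1 ≅ Z^18, C_2 ≅ Z^12.

The boundary map ∂_1: C_1 → C_0 maps an edge to its endpoints' difference, ∂[p,q] = q − p.
The 7×18 boundary matrix has rank 6 and Smith normal form diag(1,1,1,1,1,1).

∂_2: C_2 → C_1 maps a triangle to the signed sum of its edges. For instance
  ∂abf = bf − af + ab,
  ∂abd = bd − ad + ab.
The resulting 18×12 matrix has rank 12, and its Smith normal form has invariant factors (1,1,1,1,1,1,1,1,1,1,1,2).

Reading off H_k = ker ∂_k / im ∂_{k+1}:

  H_0: rank C_0 − rank ∂_1 = 7 − 6 = 1, and the invariant factors of ∂_1 are all 1, so H_0 ≅ Z.
  H_1: rank ker ∂_1 − rank ∂_2 = (18 − 6) − 12 = 0, and ∂_2 has invariant factor 2 > 1, so H_1 ≅ Z/2.
  H_2: rank ker ∂_2 − rank ∂_3 = (12 − 12) − 0 = 0, and there is no ∂_3, so H_2 ≅ 0.

As a check, the Euler characteristic is 7 − 18 + 12 = 1, which agrees with 1 − 0 + 0 = 1.
(K is a triangulation of the real projective plane RP^2.)

H_0 = Z,  H_1 = Z/2,  H_2 = 0.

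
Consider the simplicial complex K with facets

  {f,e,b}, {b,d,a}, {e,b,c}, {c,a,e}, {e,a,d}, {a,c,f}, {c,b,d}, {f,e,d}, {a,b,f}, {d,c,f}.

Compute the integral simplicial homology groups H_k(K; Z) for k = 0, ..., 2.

K has 6 vertices, 15 edges, 10 triangles.
rank ∂_0 = 0, rank ∂_1 = 5 ⇒ b_0 = 6 − 0 − 5 = 1; all invariant factors of ∂_1 are 1 so no torsion. So H_0 = Z.
rank ∂_1 = 5, rank ∂_2 = 10 ⇒ b_1 = 15 − 5 − 10 = 0; ∂_2 has invariant factor(s) [2] giving torsion. So H_1 = Z/2.
rank ∂_2 = 10, rank ∂_3 = 0 ⇒ b_2 = 10 − 10 − 0 = 0. So H_2 = 0.

H_0 ≅ Z,  H_1 ≅ Z/2,  H_2 = 0.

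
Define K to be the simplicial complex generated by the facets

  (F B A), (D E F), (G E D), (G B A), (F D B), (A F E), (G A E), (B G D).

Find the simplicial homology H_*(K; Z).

We work with the vertex ordering A < B < D < E < F < G. The simplices of K, each written with vertices in increasing order, are:

  0-simplices (6): A, B, D, E, F, G
  1-simplices (12): AB, AE, AF, AG, BD, BF, BG, DE, DF, DG, EF, EG
  2-simplices (8): ABF, ABG, AEF, AEG, BDF, BDG, DEF, DEG

giving chain groups C_0 ≅ Z^6, C_1 ≅ Z^12, C_2 ≅ Z^8.

Boundary ∂_1: C_1 → C_0 maps an edge to its endpoints' difference, ∂[p,q] = q − p. For instance
  ∂DG = G − D.
As a 6×12 matrix over Z this has rank 5, with invariant factors (1,1,1,1,1).

The boundary map ∂_2: C_2 → C_1 acts by ∂[p,q,r] = [q,r] − [p,r] + [p,q]. For instance
  ∂ABG = BG − AG + AB,
  ∂DEG = EG − DG + DE.
The 12×8 boundary matrix has rank 7 and Smith normal form diag(1,1,1,1,1,1,1).

Now H_k = ker ∂_k / im ∂_{k+1}, so:

  H_0: rank C_0 − rank ∂_1 = 6 − 5 = 1, and the invariant factors of ∂_1 are all 1, so H_0 = Z.
  H_1: rank ker ∂_1 − rank ∂_2 = (12 − 5) − 7 = 0, and the invariant factors of ∂_2 are all 1, so H_1 = 0.
  H_2: rank ker ∂_2 − rank ∂_3 = (8 − 7) − 0 = 1, and there is no ∂_3, so H_2 = Z.

As a check, the Euler characteristic is 6 − 12 + 8 = 2, which agrees with 1 − 0 + 1 = 2.

H_0 = Z,  H_1 = 0,  H_2 = Z.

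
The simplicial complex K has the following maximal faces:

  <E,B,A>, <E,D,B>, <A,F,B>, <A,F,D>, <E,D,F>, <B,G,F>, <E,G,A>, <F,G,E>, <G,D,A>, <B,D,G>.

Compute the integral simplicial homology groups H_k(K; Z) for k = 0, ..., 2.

Take the total order A < B < D < E < F < G on the vertex set. Then K (dimension 2) consists of the simplices:

  0-simplices (6): A, B, D, E, F, G
  1-simplices (15): AB, AD, AE, AF, AG, BD, BE, BF, BG, DE, DF, DG, EF, EG, FG
  2-simplices (10): ABE, ABF, ADF, ADG, AEG, BDE, BDG, BFG, DEF, EFG

giving chain groups C_0 ≅ Z^6, C_1 ≅ Z^15, C_2 ≅ Z^10.

∂_1: C_1 → C_0 is given by ∂[p,q] = [q] − [p]. For instance
  ∂AG = G − A.
The 6×15 boundary matrix has rank 5 and Smith normal form diag(1,1,1,1,1).

The boundary map ∂_2: C_2 → C_1 maps a triangle to the signed sum of its edges. For instance
  ∂BFG = FG − BG + BF,
  ∂ABF = BF − AF + AB.
As a 15×10 matrix over Z this has rank 10, with invariant factors (1,1,1,1,1,1,1,1,1,2).

Computing H_k = (kernel of ∂_k) / (image of ∂_{k+1}):

  H_0: rank C_0 − rank ∂_1 = 6 − 5 = 1, and the invariant factors of ∂_1 are all 1, so H_0 ≅ Z.
  H_1: rank ker ∂_1 − rank ∂_2 = (15 − 5) − 10 = 0, and ∂_2 has invariant factor 2 > 1, so H_1 ≅ Z/2.
  H_2: rank ker ∂_2 − rank ∂_3 = (10 − 10) − 0 = 0, and there is no ∂_3, so H_2 ≅ 0.

(K is a triangulation of the real projective plane RP^2.)

H_0 ≅ Z,  H_1 ≅ Z/2,  H_2 = 0.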